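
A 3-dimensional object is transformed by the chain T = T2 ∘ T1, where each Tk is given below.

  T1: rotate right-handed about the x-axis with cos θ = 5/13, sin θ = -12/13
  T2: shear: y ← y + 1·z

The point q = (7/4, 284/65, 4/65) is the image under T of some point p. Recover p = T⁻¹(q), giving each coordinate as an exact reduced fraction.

p = (7/4, 8/5, 4)

T1 = [1 0 0 0; 0 5/13 12/13 0; 0 -12/13 5/13 0; 0 0 0 1]
T2·T1 = [1 0 0 0; 0 -7/13 17/13 0; 0 -12/13 5/13 0; 0 0 0 1]
det M = 1; M⁻¹ = [1 0 0 0; 0 5/13 -17/13 0; 0 12/13 -7/13 0; 0 0 0 1]
M⁻¹ · (7/4, 284/65, 4/65)ᵀ = (7/4, 8/5, 4)ᵀ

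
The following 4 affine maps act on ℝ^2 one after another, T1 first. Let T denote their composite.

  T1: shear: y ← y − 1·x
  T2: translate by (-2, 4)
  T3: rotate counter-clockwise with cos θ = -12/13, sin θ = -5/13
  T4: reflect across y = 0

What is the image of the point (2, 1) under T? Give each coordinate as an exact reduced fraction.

T1 shear: y ← y − 1·x: (2, 1) → (2, -1)
T2 translate by (-2, 4): (2, -1) → (0, 3)
T3 rotate counter-clockwise with cos θ = -12/13, sin θ = -5/13: (0, 3) → (15/13, -36/13)
T4 reflect across y = 0: (15/13, -36/13) → (15/13, 36/13)

T(p) = (15/13, 36/13)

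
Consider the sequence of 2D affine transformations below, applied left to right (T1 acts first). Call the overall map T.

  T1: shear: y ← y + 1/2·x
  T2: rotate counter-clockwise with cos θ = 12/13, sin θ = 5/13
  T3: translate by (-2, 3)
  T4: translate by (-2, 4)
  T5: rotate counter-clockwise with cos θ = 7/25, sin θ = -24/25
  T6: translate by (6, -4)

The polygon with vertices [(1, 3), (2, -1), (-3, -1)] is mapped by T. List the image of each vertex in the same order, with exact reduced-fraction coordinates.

T1 shear: y ← y + 1/2·x: (1, 3) → (1, 7/2); (2, -1) → (2, 0); (-3, -1) → (-3, -5/2)
T2 rotate counter-clockwise with cos θ = 12/13, sin θ = 5/13: (1, 7/2) → (-11/26, 47/13); (2, 0) → (24/13, 10/13); (-3, -5/2) → (-47/26, -45/13)
T3 translate by (-2, 3): (-11/26, 47/13) → (-63/26, 86/13); (24/13, 10/13) → (-2/13, 49/13); (-47/26, -45/13) → (-99/26, -6/13)
T4 translate by (-2, 4): (-63/26, 86/13) → (-115/26, 138/13); (-2/13, 49/13) → (-28/13, 101/13); (-99/26, -6/13) → (-151/26, 46/13)
T5 rotate counter-clockwise with cos θ = 7/25, sin θ = -24/25: (-115/26, 138/13) → (5819/650, 2346/325); (-28/13, 101/13) → (2228/325, 1379/325); (-151/26, 46/13) → (1151/650, 2134/325)
T6 translate by (6, -4): (5819/650, 2346/325) → (9719/650, 1046/325); (2228/325, 1379/325) → (4178/325, 79/325); (1151/650, 2134/325) → (5051/650, 834/325)

image vertices: (9719/650, 1046/325), (4178/325, 79/325), (5051/650, 834/325)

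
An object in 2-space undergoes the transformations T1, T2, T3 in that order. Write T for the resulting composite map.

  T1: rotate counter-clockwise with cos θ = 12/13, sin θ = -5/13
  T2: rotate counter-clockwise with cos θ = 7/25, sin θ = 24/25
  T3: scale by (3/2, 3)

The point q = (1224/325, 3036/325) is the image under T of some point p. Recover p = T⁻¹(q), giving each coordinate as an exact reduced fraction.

T1 = [12/13 5/13 0; -5/13 12/13 0; 0 0 1]
T2·T1 = [204/325 -253/325 0; 253/325 204/325 0; 0 0 1]
T3·…·T1 = [306/325 -759/650 0; 759/325 612/325 0; 0 0 1]
det M = 9/2; M⁻¹ = [136/325 253/975 0; -506/975 68/325 0; 0 0 1]
M⁻¹ · (1224/325, 3036/325)ᵀ = (4, 0)ᵀ

p = (4, 0)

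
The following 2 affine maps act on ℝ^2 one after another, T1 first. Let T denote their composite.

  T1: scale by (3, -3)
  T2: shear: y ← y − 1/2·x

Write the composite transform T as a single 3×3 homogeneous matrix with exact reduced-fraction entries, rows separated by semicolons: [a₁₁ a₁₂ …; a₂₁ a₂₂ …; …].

T1 = [3 0 0; 0 -3 0; 0 0 1]
T2·T1 = [3 0 0; -3/2 -3 0; 0 0 1]

T = [3 0 0; -3/2 -3 0; 0 0 1]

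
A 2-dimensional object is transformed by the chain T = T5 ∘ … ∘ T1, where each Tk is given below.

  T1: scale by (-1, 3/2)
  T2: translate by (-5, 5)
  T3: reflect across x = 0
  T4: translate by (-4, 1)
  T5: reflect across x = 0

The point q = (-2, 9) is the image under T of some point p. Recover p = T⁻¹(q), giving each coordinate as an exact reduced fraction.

T1 = [-1 0 0; 0 3/2 0; 0 0 1]
T2·T1 = [-1 0 -5; 0 3/2 5; 0 0 1]
T3·…·T1 = [1 0 5; 0 3/2 5; 0 0 1]
T4·…·T1 = [1 0 1; 0 3/2 6; 0 0 1]
T5·…·T1 = [-1 0 -1; 0 3/2 6; 0 0 1]
det M = -3/2; M⁻¹ = [-1 0 -1; 0 2/3 -4; 0 0 1]
M⁻¹ · (-2, 9)ᵀ = (1, 2)ᵀ

p = (1, 2)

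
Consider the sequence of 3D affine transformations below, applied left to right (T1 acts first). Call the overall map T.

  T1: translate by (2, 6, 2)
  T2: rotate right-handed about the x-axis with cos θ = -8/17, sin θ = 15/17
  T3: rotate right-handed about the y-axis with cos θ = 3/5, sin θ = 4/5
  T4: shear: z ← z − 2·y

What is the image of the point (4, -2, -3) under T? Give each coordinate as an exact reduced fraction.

T1 translate by (2, 6, 2): (4, -2, -3) → (6, 4, -1)
T2 rotate right-handed about the x-axis with cos θ = -8/17, sin θ = 15/17: (6, 4, -1) → (6, -1, 4)
T3 rotate right-handed about the y-axis with cos θ = 3/5, sin θ = 4/5: (6, -1, 4) → (34/5, -1, -12/5)
T4 shear: z ← z − 2·y: (34/5, -1, -12/5) → (34/5, -1, -2/5)

T(p) = (34/5, -1, -2/5)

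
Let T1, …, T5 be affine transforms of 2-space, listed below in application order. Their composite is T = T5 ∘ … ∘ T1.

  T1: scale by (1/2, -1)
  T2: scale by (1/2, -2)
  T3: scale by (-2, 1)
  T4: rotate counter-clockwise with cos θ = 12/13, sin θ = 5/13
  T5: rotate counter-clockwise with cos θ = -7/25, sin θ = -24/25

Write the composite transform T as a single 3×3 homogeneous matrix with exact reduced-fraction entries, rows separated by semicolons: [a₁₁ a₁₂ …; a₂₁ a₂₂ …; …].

T = [-18/325 646/325 0; 323/650 72/325 0; 0 0 1]

T1 = [1/2 0 0; 0 -1 0; 0 0 1]
T2·T1 = [1/4 0 0; 0 2 0; 0 0 1]
T3·…·T1 = [-1/2 0 0; 0 2 0; 0 0 1]
T4·…·T1 = [-6/13 -10/13 0; -5/26 24/13 0; 0 0 1]
T5·…·T1 = [-18/325 646/325 0; 323/650 72/325 0; 0 0 1]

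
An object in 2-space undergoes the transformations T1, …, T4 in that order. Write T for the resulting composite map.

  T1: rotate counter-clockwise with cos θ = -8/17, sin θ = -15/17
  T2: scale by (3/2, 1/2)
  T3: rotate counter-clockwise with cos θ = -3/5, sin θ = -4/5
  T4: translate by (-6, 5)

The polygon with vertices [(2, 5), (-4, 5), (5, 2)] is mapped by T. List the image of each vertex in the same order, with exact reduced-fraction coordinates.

image vertices: (-1831/170, 176/85), (-1903/170, -247/85), (-647/85, 1243/170)

T1 rotate counter-clockwise with cos θ = -8/17, sin θ = -15/17: (2, 5) → (59/17, -70/17); (-4, 5) → (107/17, 20/17); (5, 2) → (-10/17, -91/17)
T2 scale by (3/2, 1/2): (59/17, -70/17) → (177/34, -35/17); (107/17, 20/17) → (321/34, 10/17); (-10/17, -91/17) → (-15/17, -91/34)
T3 rotate counter-clockwise with cos θ = -3/5, sin θ = -4/5: (177/34, -35/17) → (-811/170, -249/85); (321/34, 10/17) → (-883/170, -672/85); (-15/17, -91/34) → (-137/85, 393/170)
T4 translate by (-6, 5): (-811/170, -249/85) → (-1831/170, 176/85); (-883/170, -672/85) → (-1903/170, -247/85); (-137/85, 393/170) → (-647/85, 1243/170)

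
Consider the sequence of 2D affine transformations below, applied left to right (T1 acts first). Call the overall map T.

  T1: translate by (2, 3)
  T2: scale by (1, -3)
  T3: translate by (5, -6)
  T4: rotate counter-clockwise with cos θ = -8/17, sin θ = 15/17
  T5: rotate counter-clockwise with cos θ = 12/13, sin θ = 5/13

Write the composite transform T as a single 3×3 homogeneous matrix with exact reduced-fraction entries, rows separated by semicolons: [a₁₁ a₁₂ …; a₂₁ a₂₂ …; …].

T1 = [1 0 2; 0 1 3; 0 0 1]
T2·T1 = [1 0 2; 0 -3 -9; 0 0 1]
T3·…·T1 = [1 0 7; 0 -3 -15; 0 0 1]
T4·…·T1 = [-8/17 45/17 169/17; 15/17 24/17 225/17; 0 0 1]
T5·…·T1 = [-171/221 420/221 903/221; 140/221 513/221 3545/221; 0 0 1]

T = [-171/221 420/221 903/221; 140/221 513/221 3545/221; 0 0 1]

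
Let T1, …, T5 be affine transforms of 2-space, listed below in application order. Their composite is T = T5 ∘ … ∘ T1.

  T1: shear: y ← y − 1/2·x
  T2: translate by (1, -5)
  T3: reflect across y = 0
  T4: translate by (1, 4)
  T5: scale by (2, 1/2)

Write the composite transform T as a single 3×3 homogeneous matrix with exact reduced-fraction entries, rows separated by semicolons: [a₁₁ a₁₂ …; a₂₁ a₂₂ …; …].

T = [2 0 4; 1/4 -1/2 9/2; 0 0 1]

T1 = [1 0 0; -1/2 1 0; 0 0 1]
T2·T1 = [1 0 1; -1/2 1 -5; 0 0 1]
T3·…·T1 = [1 0 1; 1/2 -1 5; 0 0 1]
T4·…·T1 = [1 0 2; 1/2 -1 9; 0 0 1]
T5·…·T1 = [2 0 4; 1/4 -1/2 9/2; 0 0 1]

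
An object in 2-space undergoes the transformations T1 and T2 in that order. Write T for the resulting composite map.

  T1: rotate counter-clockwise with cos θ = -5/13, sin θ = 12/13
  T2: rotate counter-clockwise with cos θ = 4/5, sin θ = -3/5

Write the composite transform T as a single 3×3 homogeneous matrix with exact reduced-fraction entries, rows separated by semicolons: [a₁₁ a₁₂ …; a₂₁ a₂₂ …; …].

T = [16/65 -63/65 0; 63/65 16/65 0; 0 0 1]

T1 = [-5/13 -12/13 0; 12/13 -5/13 0; 0 0 1]
T2·T1 = [16/65 -63/65 0; 63/65 16/65 0; 0 0 1]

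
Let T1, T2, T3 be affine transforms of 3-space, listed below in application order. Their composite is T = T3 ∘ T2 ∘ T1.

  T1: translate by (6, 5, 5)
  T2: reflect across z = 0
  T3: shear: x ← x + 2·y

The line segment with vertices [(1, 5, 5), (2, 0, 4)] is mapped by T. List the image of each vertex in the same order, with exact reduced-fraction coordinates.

T1 translate by (6, 5, 5): (1, 5, 5) → (7, 10, 10); (2, 0, 4) → (8, 5, 9)
T2 reflect across z = 0: (7, 10, 10) → (7, 10, -10); (8, 5, 9) → (8, 5, -9)
T3 shear: x ← x + 2·y: (7, 10, -10) → (27, 10, -10); (8, 5, -9) → (18, 5, -9)

image vertices: (27, 10, -10), (18, 5, -9)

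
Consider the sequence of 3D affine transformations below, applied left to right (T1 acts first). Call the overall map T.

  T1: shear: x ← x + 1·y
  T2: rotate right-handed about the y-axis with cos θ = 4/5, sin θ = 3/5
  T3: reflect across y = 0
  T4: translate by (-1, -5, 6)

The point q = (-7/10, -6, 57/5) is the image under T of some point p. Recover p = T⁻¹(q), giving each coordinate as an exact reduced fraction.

p = (-4, 1, 9/2)

T1 = [1 1 0 0; 0 1 0 0; 0 0 1 0; 0 0 0 1]
T2·T1 = [4/5 4/5 3/5 0; 0 1 0 0; -3/5 -3/5 4/5 0; 0 0 0 1]
T3·…·T1 = [4/5 4/5 3/5 0; 0 -1 0 0; -3/5 -3/5 4/5 0; 0 0 0 1]
T4·…·T1 = [4/5 4/5 3/5 -1; 0 -1 0 -5; -3/5 -3/5 4/5 6; 0 0 0 1]
det M = -1; M⁻¹ = [4/5 1 -3/5 47/5; 0 -1 0 -5; 3/5 0 4/5 -21/5; 0 0 0 1]
M⁻¹ · (-7/10, -6, 57/5)ᵀ = (-4, 1, 9/2)ᵀ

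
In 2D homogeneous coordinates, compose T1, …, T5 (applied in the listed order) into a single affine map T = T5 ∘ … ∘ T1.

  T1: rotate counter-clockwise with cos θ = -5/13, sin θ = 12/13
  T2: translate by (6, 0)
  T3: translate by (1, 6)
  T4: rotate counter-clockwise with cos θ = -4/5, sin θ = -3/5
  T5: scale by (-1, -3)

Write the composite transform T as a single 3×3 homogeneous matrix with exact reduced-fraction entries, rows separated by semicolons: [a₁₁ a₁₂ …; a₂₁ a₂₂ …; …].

T1 = [-5/13 -12/13 0; 12/13 -5/13 0; 0 0 1]
T2·T1 = [-5/13 -12/13 6; 12/13 -5/13 0; 0 0 1]
T3·…·T1 = [-5/13 -12/13 7; 12/13 -5/13 6; 0 0 1]
T4·…·T1 = [56/65 33/65 -2; -33/65 56/65 -9; 0 0 1]
T5·…·T1 = [-56/65 -33/65 2; 99/65 -168/65 27; 0 0 1]

T = [-56/65 -33/65 2; 99/65 -168/65 27; 0 0 1]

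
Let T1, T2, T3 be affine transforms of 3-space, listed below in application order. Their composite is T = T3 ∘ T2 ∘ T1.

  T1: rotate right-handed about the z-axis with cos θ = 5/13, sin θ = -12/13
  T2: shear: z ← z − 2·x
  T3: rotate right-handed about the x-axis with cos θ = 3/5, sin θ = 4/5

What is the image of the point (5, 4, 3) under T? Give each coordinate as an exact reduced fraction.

T(p) = (73/13, 308/65, -37/5)

T1 rotate right-handed about the z-axis with cos θ = 5/13, sin θ = -12/13: (5, 4, 3) → (73/13, -40/13, 3)
T2 shear: z ← z − 2·x: (73/13, -40/13, 3) → (73/13, -40/13, -107/13)
T3 rotate right-handed about the x-axis with cos θ = 3/5, sin θ = 4/5: (73/13, -40/13, -107/13) → (73/13, 308/65, -37/5)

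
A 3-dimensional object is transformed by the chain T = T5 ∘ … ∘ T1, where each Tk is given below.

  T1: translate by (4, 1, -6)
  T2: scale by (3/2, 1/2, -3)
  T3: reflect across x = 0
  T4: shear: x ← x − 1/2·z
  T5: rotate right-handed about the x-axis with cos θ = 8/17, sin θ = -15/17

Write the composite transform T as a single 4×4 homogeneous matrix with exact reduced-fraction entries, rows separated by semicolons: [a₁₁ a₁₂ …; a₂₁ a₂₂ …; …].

T = [-3/2 0 3/2 -15; 0 4/17 -45/17 274/17; 0 -15/34 -24/17 273/34; 0 0 0 1]

T1 = [1 0 0 4; 0 1 0 1; 0 0 1 -6; 0 0 0 1]
T2·T1 = [3/2 0 0 6; 0 1/2 0 1/2; 0 0 -3 18; 0 0 0 1]
T3·…·T1 = [-3/2 0 0 -6; 0 1/2 0 1/2; 0 0 -3 18; 0 0 0 1]
T4·…·T1 = [-3/2 0 3/2 -15; 0 1/2 0 1/2; 0 0 -3 18; 0 0 0 1]
T5·…·T1 = [-3/2 0 3/2 -15; 0 4/17 -45/17 274/17; 0 -15/34 -24/17 273/34; 0 0 0 1]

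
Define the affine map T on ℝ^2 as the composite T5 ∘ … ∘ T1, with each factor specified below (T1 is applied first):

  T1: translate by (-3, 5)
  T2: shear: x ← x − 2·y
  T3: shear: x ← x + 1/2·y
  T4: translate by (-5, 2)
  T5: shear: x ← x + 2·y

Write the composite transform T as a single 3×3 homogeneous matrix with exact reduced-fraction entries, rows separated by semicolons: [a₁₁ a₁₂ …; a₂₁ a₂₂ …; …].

T = [1 1/2 -3/2; 0 1 7; 0 0 1]

T1 = [1 0 -3; 0 1 5; 0 0 1]
T2·T1 = [1 -2 -13; 0 1 5; 0 0 1]
T3·…·T1 = [1 -3/2 -21/2; 0 1 5; 0 0 1]
T4·…·T1 = [1 -3/2 -31/2; 0 1 7; 0 0 1]
T5·…·T1 = [1 1/2 -3/2; 0 1 7; 0 0 1]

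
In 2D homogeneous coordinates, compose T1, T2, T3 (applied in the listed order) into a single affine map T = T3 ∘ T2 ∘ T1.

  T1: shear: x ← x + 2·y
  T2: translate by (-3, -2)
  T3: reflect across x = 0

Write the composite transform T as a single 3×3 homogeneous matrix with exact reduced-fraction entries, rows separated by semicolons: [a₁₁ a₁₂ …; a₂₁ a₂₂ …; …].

T1 = [1 2 0; 0 1 0; 0 0 1]
T2·T1 = [1 2 -3; 0 1 -2; 0 0 1]
T3·…·T1 = [-1 -2 3; 0 1 -2; 0 0 1]

T = [-1 -2 3; 0 1 -2; 0 0 1]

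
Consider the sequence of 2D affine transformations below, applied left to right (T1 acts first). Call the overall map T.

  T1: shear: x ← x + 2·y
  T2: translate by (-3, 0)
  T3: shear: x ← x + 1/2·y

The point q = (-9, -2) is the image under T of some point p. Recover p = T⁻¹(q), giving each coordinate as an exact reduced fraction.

T1 = [1 2 0; 0 1 0; 0 0 1]
T2·T1 = [1 2 -3; 0 1 0; 0 0 1]
T3·…·T1 = [1 5/2 -3; 0 1 0; 0 0 1]
det M = 1; M⁻¹ = [1 -5/2 3; 0 1 0; 0 0 1]
M⁻¹ · (-9, -2)ᵀ = (-1, -2)ᵀ

p = (-1, -2)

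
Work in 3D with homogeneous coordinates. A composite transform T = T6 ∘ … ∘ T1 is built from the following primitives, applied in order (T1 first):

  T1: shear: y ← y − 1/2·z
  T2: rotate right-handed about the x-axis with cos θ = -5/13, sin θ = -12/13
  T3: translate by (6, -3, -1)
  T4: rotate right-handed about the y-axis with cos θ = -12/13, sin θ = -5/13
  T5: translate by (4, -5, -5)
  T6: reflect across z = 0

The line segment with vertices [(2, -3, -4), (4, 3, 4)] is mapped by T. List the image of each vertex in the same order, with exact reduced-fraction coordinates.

image vertices: (-667/169, -147/13, 553/169), (-659/169, -61/13, -345/169)

T1 shear: y ← y − 1/2·z: (2, -3, -4) → (2, -1, -4); (4, 3, 4) → (4, 1, 4)
T2 rotate right-handed about the x-axis with cos θ = -5/13, sin θ = -12/13: (2, -1, -4) → (2, -43/13, 32/13); (4, 1, 4) → (4, 43/13, -32/13)
T3 translate by (6, -3, -1): (2, -43/13, 32/13) → (8, -82/13, 19/13); (4, 43/13, -32/13) → (10, 4/13, -45/13)
T4 rotate right-handed about the y-axis with cos θ = -12/13, sin θ = -5/13: (8, -82/13, 19/13) → (-1343/169, -82/13, 292/169); (10, 4/13, -45/13) → (-1335/169, 4/13, 1190/169)
T5 translate by (4, -5, -5): (-1343/169, -82/13, 292/169) → (-667/169, -147/13, -553/169); (-1335/169, 4/13, 1190/169) → (-659/169, -61/13, 345/169)
T6 reflect across z = 0: (-667/169, -147/13, -553/169) → (-667/169, -147/13, 553/169); (-659/169, -61/13, 345/169) → (-659/169, -61/13, -345/169)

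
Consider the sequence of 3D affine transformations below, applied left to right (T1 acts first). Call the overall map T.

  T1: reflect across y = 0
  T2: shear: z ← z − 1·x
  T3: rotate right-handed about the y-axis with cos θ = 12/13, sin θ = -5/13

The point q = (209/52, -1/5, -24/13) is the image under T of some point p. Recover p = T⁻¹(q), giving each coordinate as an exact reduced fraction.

T1 = [1 0 0 0; 0 -1 0 0; 0 0 1 0; 0 0 0 1]
T2·T1 = [1 0 0 0; 0 -1 0 0; -1 0 1 0; 0 0 0 1]
T3·…·T1 = [17/13 0 -5/13 0; 0 -1 0 0; -7/13 0 12/13 0; 0 0 0 1]
det M = -1; M⁻¹ = [12/13 0 5/13 0; 0 -1 0 0; 7/13 0 17/13 0; 0 0 0 1]
M⁻¹ · (209/52, -1/5, -24/13)ᵀ = (3, 1/5, -1/4)ᵀ

p = (3, 1/5, -1/4)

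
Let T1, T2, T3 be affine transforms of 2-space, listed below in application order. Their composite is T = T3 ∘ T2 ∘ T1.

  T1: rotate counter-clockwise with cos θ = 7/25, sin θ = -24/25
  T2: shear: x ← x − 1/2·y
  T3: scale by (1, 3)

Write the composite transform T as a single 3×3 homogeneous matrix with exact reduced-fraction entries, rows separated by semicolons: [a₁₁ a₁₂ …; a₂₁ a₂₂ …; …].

T = [19/25 41/50 0; -72/25 21/25 0; 0 0 1]

T1 = [7/25 24/25 0; -24/25 7/25 0; 0 0 1]
T2·T1 = [19/25 41/50 0; -24/25 7/25 0; 0 0 1]
T3·…·T1 = [19/25 41/50 0; -72/25 21/25 0; 0 0 1]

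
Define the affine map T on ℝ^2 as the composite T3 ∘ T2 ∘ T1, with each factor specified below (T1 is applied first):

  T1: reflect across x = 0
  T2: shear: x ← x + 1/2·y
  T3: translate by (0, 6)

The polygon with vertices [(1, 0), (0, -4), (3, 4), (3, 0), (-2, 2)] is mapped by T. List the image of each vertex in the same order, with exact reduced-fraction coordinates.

T1 reflect across x = 0: (1, 0) → (-1, 0); (0, -4) → (0, -4); (3, 4) → (-3, 4); (3, 0) → (-3, 0); (-2, 2) → (2, 2)
T2 shear: x ← x + 1/2·y: (-1, 0) → (-1, 0); (0, -4) → (-2, -4); (-3, 4) → (-1, 4); (-3, 0) → (-3, 0); (2, 2) → (3, 2)
T3 translate by (0, 6): (-1, 0) → (-1, 6); (-2, -4) → (-2, 2); (-1, 4) → (-1, 10); (-3, 0) → (-3, 6); (3, 2) → (3, 8)

image vertices: (-1, 6), (-2, 2), (-1, 10), (-3, 6), (3, 8)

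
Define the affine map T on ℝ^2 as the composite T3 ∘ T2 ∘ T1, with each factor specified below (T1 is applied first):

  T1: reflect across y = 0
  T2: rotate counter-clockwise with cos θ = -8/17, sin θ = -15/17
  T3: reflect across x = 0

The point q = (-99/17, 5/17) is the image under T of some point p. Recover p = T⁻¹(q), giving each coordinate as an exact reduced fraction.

p = (-3, -5)

T1 = [1 0 0; 0 -1 0; 0 0 1]
T2·T1 = [-8/17 -15/17 0; -15/17 8/17 0; 0 0 1]
T3·…·T1 = [8/17 15/17 0; -15/17 8/17 0; 0 0 1]
det M = 1; M⁻¹ = [8/17 -15/17 0; 15/17 8/17 0; 0 0 1]
M⁻¹ · (-99/17, 5/17)ᵀ = (-3, -5)ᵀ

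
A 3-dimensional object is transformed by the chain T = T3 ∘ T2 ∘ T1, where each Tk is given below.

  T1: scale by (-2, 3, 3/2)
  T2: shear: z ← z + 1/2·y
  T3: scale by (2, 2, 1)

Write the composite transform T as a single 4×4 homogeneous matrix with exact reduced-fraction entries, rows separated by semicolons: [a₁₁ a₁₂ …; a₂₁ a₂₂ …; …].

T = [-4 0 0 0; 0 6 0 0; 0 3/2 3/2 0; 0 0 0 1]

T1 = [-2 0 0 0; 0 3 0 0; 0 0 3/2 0; 0 0 0 1]
T2·T1 = [-2 0 0 0; 0 3 0 0; 0 3/2 3/2 0; 0 0 0 1]
T3·…·T1 = [-4 0 0 0; 0 6 0 0; 0 3/2 3/2 0; 0 0 0 1]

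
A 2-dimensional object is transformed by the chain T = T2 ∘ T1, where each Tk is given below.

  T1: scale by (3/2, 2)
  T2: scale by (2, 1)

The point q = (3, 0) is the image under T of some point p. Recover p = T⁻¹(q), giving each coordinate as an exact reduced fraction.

p = (1, 0)

T1 = [3/2 0 0; 0 2 0; 0 0 1]
T2·T1 = [3 0 0; 0 2 0; 0 0 1]
det M = 6; M⁻¹ = [1/3 0 0; 0 1/2 0; 0 0 1]
M⁻¹ · (3, 0)ᵀ = (1, 0)ᵀ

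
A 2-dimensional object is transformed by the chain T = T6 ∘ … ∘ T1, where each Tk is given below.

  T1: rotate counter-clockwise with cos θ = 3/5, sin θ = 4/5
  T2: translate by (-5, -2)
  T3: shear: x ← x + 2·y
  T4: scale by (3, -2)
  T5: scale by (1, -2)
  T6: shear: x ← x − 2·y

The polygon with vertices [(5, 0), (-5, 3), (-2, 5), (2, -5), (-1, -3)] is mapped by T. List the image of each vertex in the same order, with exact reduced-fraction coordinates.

T1 rotate counter-clockwise with cos θ = 3/5, sin θ = 4/5: (5, 0) → (3, 4); (-5, 3) → (-27/5, -11/5); (-2, 5) → (-26/5, 7/5); (2, -5) → (26/5, -7/5); (-1, -3) → (9/5, -13/5)
T2 translate by (-5, -2): (3, 4) → (-2, 2); (-27/5, -11/5) → (-52/5, -21/5); (-26/5, 7/5) → (-51/5, -3/5); (26/5, -7/5) → (1/5, -17/5); (9/5, -13/5) → (-16/5, -23/5)
T3 shear: x ← x + 2·y: (-2, 2) → (2, 2); (-52/5, -21/5) → (-94/5, -21/5); (-51/5, -3/5) → (-57/5, -3/5); (1/5, -17/5) → (-33/5, -17/5); (-16/5, -23/5) → (-62/5, -23/5)
T4 scale by (3, -2): (2, 2) → (6, -4); (-94/5, -21/5) → (-282/5, 42/5); (-57/5, -3/5) → (-171/5, 6/5); (-33/5, -17/5) → (-99/5, 34/5); (-62/5, -23/5) → (-186/5, 46/5)
T5 scale by (1, -2): (6, -4) → (6, 8); (-282/5, 42/5) → (-282/5, -84/5); (-171/5, 6/5) → (-171/5, -12/5); (-99/5, 34/5) → (-99/5, -68/5); (-186/5, 46/5) → (-186/5, -92/5)
T6 shear: x ← x − 2·y: (6, 8) → (-10, 8); (-282/5, -84/5) → (-114/5, -84/5); (-171/5, -12/5) → (-147/5, -12/5); (-99/5, -68/5) → (37/5, -68/5); (-186/5, -92/5) → (-2/5, -92/5)

image vertices: (-10, 8), (-114/5, -84/5), (-147/5, -12/5), (37/5, -68/5), (-2/5, -92/5)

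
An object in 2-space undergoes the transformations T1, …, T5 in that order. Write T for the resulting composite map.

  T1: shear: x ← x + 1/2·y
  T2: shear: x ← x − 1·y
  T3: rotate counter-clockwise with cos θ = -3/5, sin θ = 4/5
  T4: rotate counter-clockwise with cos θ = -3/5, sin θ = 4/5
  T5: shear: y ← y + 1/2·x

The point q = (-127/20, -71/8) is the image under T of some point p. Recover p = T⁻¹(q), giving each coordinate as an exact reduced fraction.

p = (5, -9/2)

T1 = [1 1/2 0; 0 1 0; 0 0 1]
T2·T1 = [1 -1/2 0; 0 1 0; 0 0 1]
T3·…·T1 = [-3/5 -1/2 0; 4/5 -1 0; 0 0 1]
T4·…·T1 = [-7/25 11/10 0; -24/25 1/5 0; 0 0 1]
T5·…·T1 = [-7/25 11/10 0; -11/10 3/4 0; 0 0 1]
det M = 1; M⁻¹ = [3/4 -11/10 0; 11/10 -7/25 0; 0 0 1]
M⁻¹ · (-127/20, -71/8)ᵀ = (5, -9/2)ᵀ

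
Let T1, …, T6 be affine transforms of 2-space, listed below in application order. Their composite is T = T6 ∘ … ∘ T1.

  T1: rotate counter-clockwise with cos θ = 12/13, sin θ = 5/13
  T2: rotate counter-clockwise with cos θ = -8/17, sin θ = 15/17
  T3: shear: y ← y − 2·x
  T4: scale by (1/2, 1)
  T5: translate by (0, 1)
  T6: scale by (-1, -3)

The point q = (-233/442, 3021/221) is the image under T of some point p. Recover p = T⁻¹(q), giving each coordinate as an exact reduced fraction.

T1 = [12/13 -5/13 0; 5/13 12/13 0; 0 0 1]
T2·T1 = [-171/221 -140/221 0; 140/221 -171/221 0; 0 0 1]
T3·…·T1 = [-171/221 -140/221 0; 482/221 109/221 0; 0 0 1]
T4·…·T1 = [-171/442 -70/221 0; 482/221 109/221 0; 0 0 1]
T5·…·T1 = [-171/442 -70/221 0; 482/221 109/221 1; 0 0 1]
T6·…·T1 = [171/442 70/221 0; -1446/221 -327/221 -3; 0 0 1]
det M = 3/2; M⁻¹ = [-218/221 -140/663 -140/221; 964/221 57/221 171/221; 0 0 1]
M⁻¹ · (-233/442, 3021/221)ᵀ = (-3, 2)ᵀ

p = (-3, 2)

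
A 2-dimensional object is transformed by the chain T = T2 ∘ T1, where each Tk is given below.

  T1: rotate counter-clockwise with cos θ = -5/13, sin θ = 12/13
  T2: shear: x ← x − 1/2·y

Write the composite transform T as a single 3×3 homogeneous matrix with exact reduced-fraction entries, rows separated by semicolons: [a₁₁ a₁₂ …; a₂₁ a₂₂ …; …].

T = [-11/13 -19/26 0; 12/13 -5/13 0; 0 0 1]

T1 = [-5/13 -12/13 0; 12/13 -5/13 0; 0 0 1]
T2·T1 = [-11/13 -19/26 0; 12/13 -5/13 0; 0 0 1]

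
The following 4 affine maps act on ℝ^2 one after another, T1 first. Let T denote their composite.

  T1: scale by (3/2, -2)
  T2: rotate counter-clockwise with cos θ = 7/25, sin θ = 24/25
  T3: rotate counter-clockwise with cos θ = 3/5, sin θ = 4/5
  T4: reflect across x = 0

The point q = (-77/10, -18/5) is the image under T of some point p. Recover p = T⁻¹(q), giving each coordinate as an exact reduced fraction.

p = (-5, 2)

T1 = [3/2 0 0; 0 -2 0; 0 0 1]
T2·T1 = [21/50 48/25 0; 36/25 -14/25 0; 0 0 1]
T3·…·T1 = [-9/10 8/5 0; 6/5 6/5 0; 0 0 1]
T4·…·T1 = [9/10 -8/5 0; 6/5 6/5 0; 0 0 1]
det M = 3; M⁻¹ = [2/5 8/15 0; -2/5 3/10 0; 0 0 1]
M⁻¹ · (-77/10, -18/5)ᵀ = (-5, 2)ᵀ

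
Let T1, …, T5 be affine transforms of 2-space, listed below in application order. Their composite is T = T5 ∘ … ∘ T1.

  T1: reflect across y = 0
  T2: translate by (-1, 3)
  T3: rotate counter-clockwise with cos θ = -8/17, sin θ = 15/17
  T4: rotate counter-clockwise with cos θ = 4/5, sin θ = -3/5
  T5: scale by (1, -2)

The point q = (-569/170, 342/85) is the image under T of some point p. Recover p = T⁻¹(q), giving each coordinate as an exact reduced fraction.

p = (-3/2, 0)

T1 = [1 0 0; 0 -1 0; 0 0 1]
T2·T1 = [1 0 -1; 0 -1 3; 0 0 1]
T3·…·T1 = [-8/17 15/17 -37/17; 15/17 8/17 -39/17; 0 0 1]
T4·…·T1 = [13/85 84/85 -53/17; 84/85 -13/85 -9/17; 0 0 1]
T5·…·T1 = [13/85 84/85 -53/17; -168/85 26/85 18/17; 0 0 1]
det M = 2; M⁻¹ = [13/85 -42/85 1; 84/85 13/170 3; 0 0 1]
M⁻¹ · (-569/170, 342/85)ᵀ = (-3/2, 0)ᵀ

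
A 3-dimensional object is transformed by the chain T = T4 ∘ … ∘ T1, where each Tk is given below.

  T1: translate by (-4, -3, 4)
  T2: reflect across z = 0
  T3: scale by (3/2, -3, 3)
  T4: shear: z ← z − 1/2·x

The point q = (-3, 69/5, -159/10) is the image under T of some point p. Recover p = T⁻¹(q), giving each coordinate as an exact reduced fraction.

T1 = [1 0 0 -4; 0 1 0 -3; 0 0 1 4; 0 0 0 1]
T2·T1 = [1 0 0 -4; 0 1 0 -3; 0 0 -1 -4; 0 0 0 1]
T3·…·T1 = [3/2 0 0 -6; 0 -3 0 9; 0 0 -3 -12; 0 0 0 1]
T4·…·T1 = [3/2 0 0 -6; 0 -3 0 9; -3/4 0 -3 -9; 0 0 0 1]
det M = 27/2; M⁻¹ = [2/3 0 0 4; 0 -1/3 0 3; -1/6 0 -1/3 -4; 0 0 0 1]
M⁻¹ · (-3, 69/5, -159/10)ᵀ = (2, -8/5, 9/5)ᵀ

p = (2, -8/5, 9/5)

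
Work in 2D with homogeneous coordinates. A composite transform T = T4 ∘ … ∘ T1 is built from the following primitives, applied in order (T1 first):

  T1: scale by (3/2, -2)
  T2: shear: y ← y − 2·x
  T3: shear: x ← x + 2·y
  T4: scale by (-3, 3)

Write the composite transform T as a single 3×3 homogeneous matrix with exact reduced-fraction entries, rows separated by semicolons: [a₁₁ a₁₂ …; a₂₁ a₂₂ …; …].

T = [27/2 12 0; -9 -6 0; 0 0 1]

T1 = [3/2 0 0; 0 -2 0; 0 0 1]
T2·T1 = [3/2 0 0; -3 -2 0; 0 0 1]
T3·…·T1 = [-9/2 -4 0; -3 -2 0; 0 0 1]
T4·…·T1 = [27/2 12 0; -9 -6 0; 0 0 1]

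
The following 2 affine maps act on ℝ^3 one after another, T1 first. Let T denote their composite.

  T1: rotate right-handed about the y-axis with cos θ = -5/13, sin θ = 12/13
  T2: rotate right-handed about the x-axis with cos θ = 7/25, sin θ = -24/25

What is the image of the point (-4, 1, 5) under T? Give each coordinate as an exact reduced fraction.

T(p) = (80/13, 643/325, -151/325)

T1 rotate right-handed about the y-axis with cos θ = -5/13, sin θ = 12/13: (-4, 1, 5) → (80/13, 1, 23/13)
T2 rotate right-handed about the x-axis with cos θ = 7/25, sin θ = -24/25: (80/13, 1, 23/13) → (80/13, 643/325, -151/325)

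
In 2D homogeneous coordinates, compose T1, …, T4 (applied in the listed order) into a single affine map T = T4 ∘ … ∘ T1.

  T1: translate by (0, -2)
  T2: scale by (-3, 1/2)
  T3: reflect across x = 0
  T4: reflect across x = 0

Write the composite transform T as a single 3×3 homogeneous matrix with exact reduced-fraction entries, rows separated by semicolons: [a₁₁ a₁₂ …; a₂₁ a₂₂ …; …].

T1 = [1 0 0; 0 1 -2; 0 0 1]
T2·T1 = [-3 0 0; 0 1/2 -1; 0 0 1]
T3·…·T1 = [3 0 0; 0 1/2 -1; 0 0 1]
T4·…·T1 = [-3 0 0; 0 1/2 -1; 0 0 1]

T = [-3 0 0; 0 1/2 -1; 0 0 1]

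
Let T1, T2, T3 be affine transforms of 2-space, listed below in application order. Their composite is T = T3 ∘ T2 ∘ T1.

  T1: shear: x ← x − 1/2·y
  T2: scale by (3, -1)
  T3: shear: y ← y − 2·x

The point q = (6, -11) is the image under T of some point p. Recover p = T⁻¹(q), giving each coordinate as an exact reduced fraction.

T1 = [1 -1/2 0; 0 1 0; 0 0 1]
T2·T1 = [3 -3/2 0; 0 -1 0; 0 0 1]
T3·…·T1 = [3 -3/2 0; -6 2 0; 0 0 1]
det M = -3; M⁻¹ = [-2/3 -1/2 0; -2 -1 0; 0 0 1]
M⁻¹ · (6, -11)ᵀ = (3/2, -1)ᵀ

p = (3/2, -1)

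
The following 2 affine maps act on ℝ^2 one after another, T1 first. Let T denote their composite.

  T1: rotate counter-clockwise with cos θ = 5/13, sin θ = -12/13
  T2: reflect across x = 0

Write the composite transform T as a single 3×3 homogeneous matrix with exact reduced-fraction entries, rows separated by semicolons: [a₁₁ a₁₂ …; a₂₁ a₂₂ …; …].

T1 = [5/13 12/13 0; -12/13 5/13 0; 0 0 1]
T2·T1 = [-5/13 -12/13 0; -12/13 5/13 0; 0 0 1]

T = [-5/13 -12/13 0; -12/13 5/13 0; 0 0 1]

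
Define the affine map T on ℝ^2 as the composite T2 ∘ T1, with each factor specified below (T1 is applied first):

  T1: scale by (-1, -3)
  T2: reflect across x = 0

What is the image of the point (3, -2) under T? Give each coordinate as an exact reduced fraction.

T1 scale by (-1, -3): (3, -2) → (-3, 6)
T2 reflect across x = 0: (-3, 6) → (3, 6)

T(p) = (3, 6)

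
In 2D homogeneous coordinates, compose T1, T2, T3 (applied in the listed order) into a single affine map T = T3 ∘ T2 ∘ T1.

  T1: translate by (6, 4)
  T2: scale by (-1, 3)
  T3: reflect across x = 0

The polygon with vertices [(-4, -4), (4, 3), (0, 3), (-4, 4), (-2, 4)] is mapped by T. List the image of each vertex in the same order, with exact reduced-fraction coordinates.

T1 translate by (6, 4): (-4, -4) → (2, 0); (4, 3) → (10, 7); (0, 3) → (6, 7); (-4, 4) → (2, 8); (-2, 4) → (4, 8)
T2 scale by (-1, 3): (2, 0) → (-2, 0); (10, 7) → (-10, 21); (6, 7) → (-6, 21); (2, 8) → (-2, 24); (4, 8) → (-4, 24)
T3 reflect across x = 0: (-2, 0) → (2, 0); (-10, 21) → (10, 21); (-6, 21) → (6, 21); (-2, 24) → (2, 24); (-4, 24) → (4, 24)

image vertices: (2, 0), (10, 21), (6, 21), (2, 24), (4, 24)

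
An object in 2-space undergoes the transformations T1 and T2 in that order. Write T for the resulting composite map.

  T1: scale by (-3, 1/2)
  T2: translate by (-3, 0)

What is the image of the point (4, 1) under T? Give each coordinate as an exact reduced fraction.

T(p) = (-15, 1/2)

T1 scale by (-3, 1/2): (4, 1) → (-12, 1/2)
T2 translate by (-3, 0): (-12, 1/2) → (-15, 1/2)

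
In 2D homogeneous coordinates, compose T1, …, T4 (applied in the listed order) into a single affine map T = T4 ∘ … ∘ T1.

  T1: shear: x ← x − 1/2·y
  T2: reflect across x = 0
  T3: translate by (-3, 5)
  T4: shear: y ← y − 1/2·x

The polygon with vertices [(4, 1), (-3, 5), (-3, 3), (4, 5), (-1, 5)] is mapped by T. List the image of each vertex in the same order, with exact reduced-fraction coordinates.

T1 shear: x ← x − 1/2·y: (4, 1) → (7/2, 1); (-3, 5) → (-11/2, 5); (-3, 3) → (-9/2, 3); (4, 5) → (3/2, 5); (-1, 5) → (-7/2, 5)
T2 reflect across x = 0: (7/2, 1) → (-7/2, 1); (-11/2, 5) → (11/2, 5); (-9/2, 3) → (9/2, 3); (3/2, 5) → (-3/2, 5); (-7/2, 5) → (7/2, 5)
T3 translate by (-3, 5): (-7/2, 1) → (-13/2, 6); (11/2, 5) → (5/2, 10); (9/2, 3) → (3/2, 8); (-3/2, 5) → (-9/2, 10); (7/2, 5) → (1/2, 10)
T4 shear: y ← y − 1/2·x: (-13/2, 6) → (-13/2, 37/4); (5/2, 10) → (5/2, 35/4); (3/2, 8) → (3/2, 29/4); (-9/2, 10) → (-9/2, 49/4); (1/2, 10) → (1/2, 39/4)

image vertices: (-13/2, 37/4), (5/2, 35/4), (3/2, 29/4), (-9/2, 49/4), (1/2, 39/4)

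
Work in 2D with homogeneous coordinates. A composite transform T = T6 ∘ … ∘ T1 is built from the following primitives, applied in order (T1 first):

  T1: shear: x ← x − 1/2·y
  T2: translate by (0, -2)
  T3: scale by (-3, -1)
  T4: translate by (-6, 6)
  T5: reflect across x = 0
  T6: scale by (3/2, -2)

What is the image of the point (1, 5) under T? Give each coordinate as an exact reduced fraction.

T(p) = (9/4, -6)

T1 shear: x ← x − 1/2·y: (1, 5) → (-3/2, 5)
T2 translate by (0, -2): (-3/2, 5) → (-3/2, 3)
T3 scale by (-3, -1): (-3/2, 3) → (9/2, -3)
T4 translate by (-6, 6): (9/2, -3) → (-3/2, 3)
T5 reflect across x = 0: (-3/2, 3) → (3/2, 3)
T6 scale by (3/2, -2): (3/2, 3) → (9/4, -6)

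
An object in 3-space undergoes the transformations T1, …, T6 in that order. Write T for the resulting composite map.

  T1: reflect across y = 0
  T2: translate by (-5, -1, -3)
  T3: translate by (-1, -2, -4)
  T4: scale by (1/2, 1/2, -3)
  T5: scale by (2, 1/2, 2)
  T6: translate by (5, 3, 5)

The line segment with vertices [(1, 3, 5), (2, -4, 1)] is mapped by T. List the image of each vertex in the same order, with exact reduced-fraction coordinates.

T1 reflect across y = 0: (1, 3, 5) → (1, -3, 5); (2, -4, 1) → (2, 4, 1)
T2 translate by (-5, -1, -3): (1, -3, 5) → (-4, -4, 2); (2, 4, 1) → (-3, 3, -2)
T3 translate by (-1, -2, -4): (-4, -4, 2) → (-5, -6, -2); (-3, 3, -2) → (-4, 1, -6)
T4 scale by (1/2, 1/2, -3): (-5, -6, -2) → (-5/2, -3, 6); (-4, 1, -6) → (-2, 1/2, 18)
T5 scale by (2, 1/2, 2): (-5/2, -3, 6) → (-5, -3/2, 12); (-2, 1/2, 18) → (-4, 1/4, 36)
T6 translate by (5, 3, 5): (-5, -3/2, 12) → (0, 3/2, 17); (-4, 1/4, 36) → (1, 13/4, 41)

image vertices: (0, 3/2, 17), (1, 13/4, 41)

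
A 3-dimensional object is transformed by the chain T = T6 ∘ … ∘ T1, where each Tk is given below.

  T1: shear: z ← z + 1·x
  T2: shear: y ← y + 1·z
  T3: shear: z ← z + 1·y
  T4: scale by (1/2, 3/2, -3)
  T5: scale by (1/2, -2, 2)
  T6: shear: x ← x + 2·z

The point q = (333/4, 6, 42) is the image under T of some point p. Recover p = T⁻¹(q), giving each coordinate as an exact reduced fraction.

p = (-3, 3, -2)

T1 = [1 0 0 0; 0 1 0 0; 1 0 1 0; 0 0 0 1]
T2·T1 = [1 0 0 0; 1 1 1 0; 1 0 1 0; 0 0 0 1]
T3·…·T1 = [1 0 0 0; 1 1 1 0; 2 1 2 0; 0 0 0 1]
T4·…·T1 = [1/2 0 0 0; 3/2 3/2 3/2 0; -6 -3 -6 0; 0 0 0 1]
T5·…·T1 = [1/4 0 0 0; -3 -3 -3 0; -12 -6 -12 0; 0 0 0 1]
T6·…·T1 = [-95/4 -12 -24 0; -3 -3 -3 0; -12 -6 -12 0; 0 0 0 1]
det M = 9/2; M⁻¹ = [4 0 -8 0; 0 -2/3 1/6 0; -4 1/3 47/6 0; 0 0 0 1]
M⁻¹ · (333/4, 6, 42)ᵀ = (-3, 3, -2)ᵀ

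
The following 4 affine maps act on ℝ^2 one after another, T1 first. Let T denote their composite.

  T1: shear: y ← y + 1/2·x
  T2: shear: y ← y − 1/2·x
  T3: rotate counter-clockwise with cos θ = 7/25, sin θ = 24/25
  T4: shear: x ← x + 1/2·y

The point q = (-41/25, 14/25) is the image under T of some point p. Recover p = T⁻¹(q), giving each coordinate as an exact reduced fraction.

p = (0, 2)

T1 = [1 0 0; 1/2 1 0; 0 0 1]
T2·T1 = [1 0 0; 0 1 0; 0 0 1]
T3·…·T1 = [7/25 -24/25 0; 24/25 7/25 0; 0 0 1]
T4·…·T1 = [19/25 -41/50 0; 24/25 7/25 0; 0 0 1]
det M = 1; M⁻¹ = [7/25 41/50 0; -24/25 19/25 0; 0 0 1]
M⁻¹ · (-41/25, 14/25)ᵀ = (0, 2)ᵀ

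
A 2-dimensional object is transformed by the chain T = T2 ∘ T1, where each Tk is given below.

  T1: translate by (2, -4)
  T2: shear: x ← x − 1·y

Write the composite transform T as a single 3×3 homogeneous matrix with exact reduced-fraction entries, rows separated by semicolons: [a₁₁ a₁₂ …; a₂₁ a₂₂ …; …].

T1 = [1 0 2; 0 1 -4; 0 0 1]
T2·T1 = [1 -1 6; 0 1 -4; 0 0 1]

T = [1 -1 6; 0 1 -4; 0 0 1]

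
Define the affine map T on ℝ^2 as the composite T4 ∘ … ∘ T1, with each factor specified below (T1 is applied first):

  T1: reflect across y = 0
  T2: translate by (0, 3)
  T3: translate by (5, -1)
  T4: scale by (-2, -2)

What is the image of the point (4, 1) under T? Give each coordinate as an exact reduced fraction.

T(p) = (-18, -2)

T1 reflect across y = 0: (4, 1) → (4, -1)
T2 translate by (0, 3): (4, -1) → (4, 2)
T3 translate by (5, -1): (4, 2) → (9, 1)
T4 scale by (-2, -2): (9, 1) → (-18, -2)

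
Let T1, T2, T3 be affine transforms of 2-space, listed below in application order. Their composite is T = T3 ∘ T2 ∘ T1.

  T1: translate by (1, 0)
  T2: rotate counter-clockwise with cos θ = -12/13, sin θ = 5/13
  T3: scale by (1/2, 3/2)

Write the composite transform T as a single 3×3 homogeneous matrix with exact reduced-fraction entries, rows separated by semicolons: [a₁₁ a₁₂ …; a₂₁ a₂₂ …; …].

T = [-6/13 -5/26 -6/13; 15/26 -18/13 15/26; 0 0 1]

T1 = [1 0 1; 0 1 0; 0 0 1]
T2·T1 = [-12/13 -5/13 -12/13; 5/13 -12/13 5/13; 0 0 1]
T3·…·T1 = [-6/13 -5/26 -6/13; 15/26 -18/13 15/26; 0 0 1]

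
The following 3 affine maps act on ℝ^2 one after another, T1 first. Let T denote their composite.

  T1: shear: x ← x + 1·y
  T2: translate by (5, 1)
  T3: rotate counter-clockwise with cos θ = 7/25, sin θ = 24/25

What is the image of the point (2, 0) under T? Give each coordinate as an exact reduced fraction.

T(p) = (1, 7)

T1 shear: x ← x + 1·y: (2, 0) → (2, 0)
T2 translate by (5, 1): (2, 0) → (7, 1)
T3 rotate counter-clockwise with cos θ = 7/25, sin θ = 24/25: (7, 1) → (1, 7)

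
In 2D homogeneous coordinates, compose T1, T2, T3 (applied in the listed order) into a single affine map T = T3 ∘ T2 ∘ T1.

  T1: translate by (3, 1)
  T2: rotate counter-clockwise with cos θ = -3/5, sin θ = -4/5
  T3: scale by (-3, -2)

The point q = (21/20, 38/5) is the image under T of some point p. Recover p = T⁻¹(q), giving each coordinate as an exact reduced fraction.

p = (1/4, 1)

T1 = [1 0 3; 0 1 1; 0 0 1]
T2·T1 = [-3/5 4/5 -1; -4/5 -3/5 -3; 0 0 1]
T3·…·T1 = [9/5 -12/5 3; 8/5 6/5 6; 0 0 1]
det M = 6; M⁻¹ = [1/5 2/5 -3; -4/15 3/10 -1; 0 0 1]
M⁻¹ · (21/20, 38/5)ᵀ = (1/4, 1)ᵀ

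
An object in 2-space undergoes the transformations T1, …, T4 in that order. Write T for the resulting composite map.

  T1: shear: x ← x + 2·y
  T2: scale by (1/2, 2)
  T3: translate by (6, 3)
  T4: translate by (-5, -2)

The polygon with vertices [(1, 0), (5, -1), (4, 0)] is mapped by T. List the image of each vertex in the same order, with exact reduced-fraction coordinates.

T1 shear: x ← x + 2·y: (1, 0) → (1, 0); (5, -1) → (3, -1); (4, 0) → (4, 0)
T2 scale by (1/2, 2): (1, 0) → (1/2, 0); (3, -1) → (3/2, -2); (4, 0) → (2, 0)
T3 translate by (6, 3): (1/2, 0) → (13/2, 3); (3/2, -2) → (15/2, 1); (2, 0) → (8, 3)
T4 translate by (-5, -2): (13/2, 3) → (3/2, 1); (15/2, 1) → (5/2, -1); (8, 3) → (3, 1)

image vertices: (3/2, 1), (5/2, -1), (3, 1)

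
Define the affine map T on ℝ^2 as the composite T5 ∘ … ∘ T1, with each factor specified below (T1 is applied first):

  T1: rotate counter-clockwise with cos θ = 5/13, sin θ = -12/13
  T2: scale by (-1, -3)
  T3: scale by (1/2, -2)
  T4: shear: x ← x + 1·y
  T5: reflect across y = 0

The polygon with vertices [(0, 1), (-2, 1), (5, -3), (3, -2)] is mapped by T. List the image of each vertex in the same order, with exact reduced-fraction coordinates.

T1 rotate counter-clockwise with cos θ = 5/13, sin θ = -12/13: (0, 1) → (12/13, 5/13); (-2, 1) → (2/13, 29/13); (5, -3) → (-11/13, -75/13); (3, -2) → (-9/13, -46/13)
T2 scale by (-1, -3): (12/13, 5/13) → (-12/13, -15/13); (2/13, 29/13) → (-2/13, -87/13); (-11/13, -75/13) → (11/13, 225/13); (-9/13, -46/13) → (9/13, 138/13)
T3 scale by (1/2, -2): (-12/13, -15/13) → (-6/13, 30/13); (-2/13, -87/13) → (-1/13, 174/13); (11/13, 225/13) → (11/26, -450/13); (9/13, 138/13) → (9/26, -276/13)
T4 shear: x ← x + 1·y: (-6/13, 30/13) → (24/13, 30/13); (-1/13, 174/13) → (173/13, 174/13); (11/26, -450/13) → (-889/26, -450/13); (9/26, -276/13) → (-543/26, -276/13)
T5 reflect across y = 0: (24/13, 30/13) → (24/13, -30/13); (173/13, 174/13) → (173/13, -174/13); (-889/26, -450/13) → (-889/26, 450/13); (-543/26, -276/13) → (-543/26, 276/13)

image vertices: (24/13, -30/13), (173/13, -174/13), (-889/26, 450/13), (-543/26, 276/13)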